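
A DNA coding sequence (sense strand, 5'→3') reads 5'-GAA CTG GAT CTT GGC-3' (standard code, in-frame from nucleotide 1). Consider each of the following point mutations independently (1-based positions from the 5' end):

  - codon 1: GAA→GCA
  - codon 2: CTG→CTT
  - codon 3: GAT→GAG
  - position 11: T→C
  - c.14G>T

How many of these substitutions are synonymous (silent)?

Codon 1: GAA (Glu) → GCA (Ala) — missense.
Codon 2: CTG (Leu) → CTT (Leu) — synonymous.
Codon 3: GAT (Asp) → GAG (Glu) — missense.
Codon 4: CTT (Leu) → CCT (Pro) — missense.
Codon 5: GGC (Gly) → GTC (Val) — missense.
Synonymous: 1 of 5.

1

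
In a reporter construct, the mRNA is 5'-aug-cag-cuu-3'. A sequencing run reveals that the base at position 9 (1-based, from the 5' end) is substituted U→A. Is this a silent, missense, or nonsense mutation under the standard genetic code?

Position 9 falls in codon 3: CUU → Leu.
After the substitution the codon is CUA → Leu.
Both encode Leu, so the change is synonymous.

silent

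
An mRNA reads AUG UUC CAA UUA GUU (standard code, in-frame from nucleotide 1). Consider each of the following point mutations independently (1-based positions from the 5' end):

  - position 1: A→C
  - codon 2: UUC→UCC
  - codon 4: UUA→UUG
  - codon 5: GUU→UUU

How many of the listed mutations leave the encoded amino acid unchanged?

1

Codon 1: AUG (Met) → CUG (Leu) — missense.
Codon 2: UUC (Phe) → UCC (Ser) — missense.
Codon 4: UUA (Leu) → UUG (Leu) — synonymous.
Codon 5: GUU (Val) → UUU (Phe) — missense.
Synonymous: 1 of 4.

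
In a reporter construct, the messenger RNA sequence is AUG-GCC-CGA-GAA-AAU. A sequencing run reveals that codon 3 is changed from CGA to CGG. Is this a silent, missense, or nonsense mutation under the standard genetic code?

Position 9 falls in codon 3: CGA → Arg.
After the substitution the codon is CGG → Arg.
Both encode Arg, so the change is synonymous.

silent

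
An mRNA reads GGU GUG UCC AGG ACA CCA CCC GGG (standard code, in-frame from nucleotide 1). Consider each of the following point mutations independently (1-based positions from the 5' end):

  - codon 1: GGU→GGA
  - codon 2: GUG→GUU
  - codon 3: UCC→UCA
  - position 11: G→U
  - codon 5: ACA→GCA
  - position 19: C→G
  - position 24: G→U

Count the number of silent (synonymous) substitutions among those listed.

4

Codon 1: GGU (Gly) → GGA (Gly) — synonymous.
Codon 2: GUG (Val) → GUU (Val) — synonymous.
Codon 3: UCC (Ser) → UCA (Ser) — synonymous.
Codon 4: AGG (Arg) → AUG (Met) — missense.
Codon 5: ACA (Thr) → GCA (Ala) — missense.
Codon 7: CCC (Pro) → GCC (Ala) — missense.
Codon 8: GGG (Gly) → GGU (Gly) — synonymous.
Synonymous: 4 of 7.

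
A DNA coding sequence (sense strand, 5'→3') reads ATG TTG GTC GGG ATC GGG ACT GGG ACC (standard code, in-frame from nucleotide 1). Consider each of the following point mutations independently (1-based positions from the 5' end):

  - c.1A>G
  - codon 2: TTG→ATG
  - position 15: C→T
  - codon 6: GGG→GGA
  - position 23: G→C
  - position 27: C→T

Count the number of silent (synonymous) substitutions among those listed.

Codon 1: ATG (Met) → GTG (Val) — missense.
Codon 2: TTG (Leu) → ATG (Met) — missense.
Codon 5: ATC (Ile) → ATT (Ile) — synonymous.
Codon 6: GGG (Gly) → GGA (Gly) — synonymous.
Codon 8: GGG (Gly) → GCG (Ala) — missense.
Codon 9: ACC (Thr) → ACT (Thr) — synonymous.
Synonymous: 3 of 6.

3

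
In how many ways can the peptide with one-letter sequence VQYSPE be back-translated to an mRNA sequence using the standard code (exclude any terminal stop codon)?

Val: 4 codons.
Gln: 2 codons.
Tyr: 2 codons.
Ser: 6 codons.
Pro: 4 codons.
Glu: 2 codons.
4 × 2 × 2 × 6 × 4 × 2 = 768.

768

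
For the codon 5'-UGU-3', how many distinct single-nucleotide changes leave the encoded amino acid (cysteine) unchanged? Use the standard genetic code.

Position 1: none → 0 synonymous.
Position 2: none → 0 synonymous.
Position 3: UGC → 1 synonymous.
Total: 0 + 0 + 1 = 1.

1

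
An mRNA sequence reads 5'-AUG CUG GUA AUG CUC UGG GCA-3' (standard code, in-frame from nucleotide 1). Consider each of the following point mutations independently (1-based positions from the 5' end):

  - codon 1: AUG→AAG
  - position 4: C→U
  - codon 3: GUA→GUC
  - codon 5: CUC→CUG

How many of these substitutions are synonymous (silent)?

Codon 1: AUG (Met) → AAG (Lys) — missense.
Codon 2: CUG (Leu) → UUG (Leu) — synonymous.
Codon 3: GUA (Val) → GUC (Val) — synonymous.
Codon 5: CUC (Leu) → CUG (Leu) — synonymous.
Synonymous: 3 of 4.

3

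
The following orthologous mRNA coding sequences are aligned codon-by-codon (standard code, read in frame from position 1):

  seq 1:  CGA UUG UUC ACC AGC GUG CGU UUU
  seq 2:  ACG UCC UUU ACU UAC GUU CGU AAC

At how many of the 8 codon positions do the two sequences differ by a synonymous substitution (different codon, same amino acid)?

3

Codon 1: CGA Arg / ACG Thr — nonsynonymous.
Codon 2: UUG Leu / UCC Ser — nonsynonymous.
Codon 3: UUC Phe / UUU Phe — synonymous.
Codon 4: ACC Thr / ACU Thr — synonymous.
Codon 5: AGC Ser / UAC Tyr — nonsynonymous.
Codon 6: GUG Val / GUU Val — synonymous.
Codon 7: CGU Arg / CGU Arg — identical.
Codon 8: UUU Phe / AAC Asn — nonsynonymous.
Synonymous differences: 3.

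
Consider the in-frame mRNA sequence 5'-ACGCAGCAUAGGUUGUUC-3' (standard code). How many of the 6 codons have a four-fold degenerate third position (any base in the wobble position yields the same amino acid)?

1

Codon 1 ACG (Thr): third position 4-fold.
Codon 2 CAG (Gln): third position 2-fold.
Codon 3 CAU (His): third position 2-fold.
Codon 4 AGG (Arg): third position 2-fold.
Codon 5 UUG (Leu): third position 2-fold.
Codon 6 UUC (Phe): third position 2-fold.
Four-fold degenerate third positions: 1.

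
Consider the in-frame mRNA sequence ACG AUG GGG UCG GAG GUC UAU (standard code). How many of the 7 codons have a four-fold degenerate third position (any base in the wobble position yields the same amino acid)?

4

Codon 1 ACG (Thr): third position 4-fold.
Codon 2 AUG (Met): third position 1-fold.
Codon 3 GGG (Gly): third position 4-fold.
Codon 4 UCG (Ser): third position 4-fold.
Codon 5 GAG (Glu): third position 2-fold.
Codon 6 GUC (Val): third position 4-fold.
Codon 7 UAU (Tyr): third position 2-fold.
Four-fold degenerate third positions: 4.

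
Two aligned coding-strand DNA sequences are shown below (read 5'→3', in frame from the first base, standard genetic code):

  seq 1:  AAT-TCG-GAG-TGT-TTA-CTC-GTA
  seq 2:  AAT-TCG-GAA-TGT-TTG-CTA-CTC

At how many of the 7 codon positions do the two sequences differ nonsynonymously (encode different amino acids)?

1

Codon 1: AAT Asn / AAT Asn — identical.
Codon 2: TCG Ser / TCG Ser — identical.
Codon 3: GAG Glu / GAA Glu — synonymous.
Codon 4: TGT Cys / TGT Cys — identical.
Codon 5: TTA Leu / TTG Leu — synonymous.
Codon 6: CTC Leu / CTA Leu — synonymous.
Codon 7: GTA Val / CTC Leu — nonsynonymous.
Nonsynonymous differences: 1.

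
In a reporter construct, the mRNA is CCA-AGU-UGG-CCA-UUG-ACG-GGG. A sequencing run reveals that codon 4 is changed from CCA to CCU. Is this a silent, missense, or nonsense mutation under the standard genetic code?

silent

Position 12 falls in codon 4: CCA → Pro.
After the substitution the codon is CCU → Pro.
Both encode Pro, so the change is synonymous.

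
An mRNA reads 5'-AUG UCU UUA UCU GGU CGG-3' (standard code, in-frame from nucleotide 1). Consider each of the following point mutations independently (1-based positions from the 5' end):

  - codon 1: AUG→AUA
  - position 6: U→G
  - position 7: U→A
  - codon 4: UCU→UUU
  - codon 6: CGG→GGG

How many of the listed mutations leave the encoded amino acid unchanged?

1

Codon 1: AUG (Met) → AUA (Ile) — missense.
Codon 2: UCU (Ser) → UCG (Ser) — synonymous.
Codon 3: UUA (Leu) → AUA (Ile) — missense.
Codon 4: UCU (Ser) → UUU (Phe) — missense.
Codon 6: CGG (Arg) → GGG (Gly) — missense.
Synonymous: 1 of 5.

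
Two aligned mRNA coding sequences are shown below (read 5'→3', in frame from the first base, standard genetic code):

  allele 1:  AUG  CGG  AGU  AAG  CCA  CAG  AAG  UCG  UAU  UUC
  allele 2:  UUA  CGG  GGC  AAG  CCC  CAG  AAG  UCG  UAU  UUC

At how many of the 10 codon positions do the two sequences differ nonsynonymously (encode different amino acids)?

2

Codon 1: AUG Met / UUA Leu — nonsynonymous.
Codon 2: CGG Arg / CGG Arg — identical.
Codon 3: AGU Ser / GGC Gly — nonsynonymous.
Codon 4: AAG Lys / AAG Lys — identical.
Codon 5: CCA Pro / CCC Pro — synonymous.
Codon 6: CAG Gln / CAG Gln — identical.
Codon 7: AAG Lys / AAG Lys — identical.
Codon 8: UCG Ser / UCG Ser — identical.
Codon 9: UAU Tyr / UAU Tyr — identical.
Codon 10: UUC Phe / UUC Phe — identical.
Nonsynonymous differences: 2.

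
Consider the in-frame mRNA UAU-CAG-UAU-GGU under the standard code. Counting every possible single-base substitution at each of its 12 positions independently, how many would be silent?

6

Codon 1 (UAU, Tyr): 1 synonymous substitution.
Codon 2 (CAG, Gln): 1 synonymous substitution.
Codon 3 (UAU, Tyr): 1 synonymous substitution.
Codon 4 (GGU, Gly): 3 synonymous substitutions.
Total: 1 + 1 + 1 + 3 = 6.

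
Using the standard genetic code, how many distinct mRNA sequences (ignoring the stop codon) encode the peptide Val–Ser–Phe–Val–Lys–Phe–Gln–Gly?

6144

Val: 4 codons.
Ser: 6 codons.
Phe: 2 codons.
Val: 4 codons.
Lys: 2 codons.
Phe: 2 codons.
Gln: 2 codons.
Gly: 4 codons.
4 × 6 × 2 × 4 × 2 × 2 × 2 × 4 = 6144.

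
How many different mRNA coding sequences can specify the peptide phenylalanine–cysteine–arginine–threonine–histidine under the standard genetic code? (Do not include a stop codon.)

Phe: 2 codons.
Cys: 2 codons.
Arg: 6 codons.
Thr: 4 codons.
His: 2 codons.
2 × 2 × 6 × 4 × 2 = 192.

192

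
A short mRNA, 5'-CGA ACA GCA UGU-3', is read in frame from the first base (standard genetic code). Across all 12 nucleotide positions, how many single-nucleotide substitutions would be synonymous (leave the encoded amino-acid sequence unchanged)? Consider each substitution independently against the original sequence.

11

Codon 1 (CGA, Arg): 4 synonymous substitutions.
Codon 2 (ACA, Thr): 3 synonymous substitutions.
Codon 3 (GCA, Ala): 3 synonymous substitutions.
Codon 4 (UGU, Cys): 1 synonymous substitution.
Total: 4 + 3 + 3 + 1 = 11.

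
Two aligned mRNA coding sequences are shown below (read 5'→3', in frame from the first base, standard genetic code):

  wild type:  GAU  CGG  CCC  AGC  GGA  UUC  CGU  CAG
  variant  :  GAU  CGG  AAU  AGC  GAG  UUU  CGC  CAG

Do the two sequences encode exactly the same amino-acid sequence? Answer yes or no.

Codon 1: GAU Asp / GAU Asp — identical.
Codon 2: CGG Arg / CGG Arg — identical.
Codon 3: CCC Pro / AAU Asn — nonsynonymous.
Codon 4: AGC Ser / AGC Ser — identical.
Codon 5: GGA Gly / GAG Glu — nonsynonymous.
Codon 6: UUC Phe / UUU Phe — synonymous.
Codon 7: CGU Arg / CGC Arg — synonymous.
Codon 8: CAG Gln / CAG Gln — identical.
Nonsynonymous differences: 2 → different protein.

no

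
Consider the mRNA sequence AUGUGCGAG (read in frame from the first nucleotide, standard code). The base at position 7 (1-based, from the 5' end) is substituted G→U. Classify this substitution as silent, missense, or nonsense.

Position 7 falls in codon 3: GAG → Glu.
After the substitution the codon is UAG → Stop.
The new codon is a stop codon, so this is a nonsense mutation.

nonsense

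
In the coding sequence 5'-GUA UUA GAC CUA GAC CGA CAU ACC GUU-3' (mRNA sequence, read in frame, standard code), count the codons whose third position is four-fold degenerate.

Codon 1 GUA (Val): third position 4-fold.
Codon 2 UUA (Leu): third position 2-fold.
Codon 3 GAC (Asp): third position 2-fold.
Codon 4 CUA (Leu): third position 4-fold.
Codon 5 GAC (Asp): third position 2-fold.
Codon 6 CGA (Arg): third position 4-fold.
Codon 7 CAU (His): third position 2-fold.
Codon 8 ACC (Thr): third position 4-fold.
Codon 9 GUU (Val): third position 4-fold.
Four-fold degenerate third positions: 5.

5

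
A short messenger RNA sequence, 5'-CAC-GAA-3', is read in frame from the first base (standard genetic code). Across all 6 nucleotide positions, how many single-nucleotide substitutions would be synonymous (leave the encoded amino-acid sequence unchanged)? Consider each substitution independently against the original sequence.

Codon 1 (CAC, His): 1 synonymous substitution.
Codon 2 (GAA, Glu): 1 synonymous substitution.
Total: 1 + 1 = 2.

2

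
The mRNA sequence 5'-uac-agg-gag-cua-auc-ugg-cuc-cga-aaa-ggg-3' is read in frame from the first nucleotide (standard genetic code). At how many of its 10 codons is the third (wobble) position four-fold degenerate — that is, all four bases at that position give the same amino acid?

4

Codon 1 UAC (Tyr): third position 2-fold.
Codon 2 AGG (Arg): third position 2-fold.
Codon 3 GAG (Glu): third position 2-fold.
Codon 4 CUA (Leu): third position 4-fold.
Codon 5 AUC (Ile): third position 3-fold.
Codon 6 UGG (Trp): third position 1-fold.
Codon 7 CUC (Leu): third position 4-fold.
Codon 8 CGA (Arg): third position 4-fold.
Codon 9 AAA (Lys): third position 2-fold.
Codon 10 GGG (Gly): third position 4-fold.
Four-fold degenerate third positions: 4.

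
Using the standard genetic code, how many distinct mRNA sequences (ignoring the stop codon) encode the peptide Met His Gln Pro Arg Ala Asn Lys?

1536

Met: 1 codon.
His: 2 codons.
Gln: 2 codons.
Pro: 4 codons.
Arg: 6 codons.
Ala: 4 codons.
Asn: 2 codons.
Lys: 2 codons.
1 × 2 × 2 × 4 × 6 × 4 × 2 × 2 = 1536.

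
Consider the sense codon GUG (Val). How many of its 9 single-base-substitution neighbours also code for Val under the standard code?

3

Position 1: none → 0 synonymous.
Position 2: none → 0 synonymous.
Position 3: GUU, GUC, GUA → 3 synonymous.
Total: 0 + 0 + 3 = 3.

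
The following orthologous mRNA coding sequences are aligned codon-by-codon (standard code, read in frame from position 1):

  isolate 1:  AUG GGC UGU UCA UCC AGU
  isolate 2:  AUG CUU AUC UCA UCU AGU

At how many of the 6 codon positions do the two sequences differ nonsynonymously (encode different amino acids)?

2

Codon 1: AUG Met / AUG Met — identical.
Codon 2: GGC Gly / CUU Leu — nonsynonymous.
Codon 3: UGU Cys / AUC Ile — nonsynonymous.
Codon 4: UCA Ser / UCA Ser — identical.
Codon 5: UCC Ser / UCU Ser — synonymous.
Codon 6: AGU Ser / AGU Ser — identical.
Nonsynonymous differences: 2.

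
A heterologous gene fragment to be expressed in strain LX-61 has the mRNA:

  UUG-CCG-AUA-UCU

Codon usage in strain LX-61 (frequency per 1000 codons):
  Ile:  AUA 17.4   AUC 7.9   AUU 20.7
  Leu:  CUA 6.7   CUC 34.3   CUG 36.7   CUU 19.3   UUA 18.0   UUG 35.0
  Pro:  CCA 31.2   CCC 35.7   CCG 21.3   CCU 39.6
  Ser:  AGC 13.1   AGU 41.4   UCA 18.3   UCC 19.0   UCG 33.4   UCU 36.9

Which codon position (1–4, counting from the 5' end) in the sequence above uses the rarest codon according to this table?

Codon 1 UUG (Leu): 35.0 per 1000.
Codon 2 CCG (Pro): 21.3 per 1000.
Codon 3 AUA (Ile): 17.4 per 1000.
Codon 4 UCU (Ser): 36.9 per 1000.
Lowest frequency is 17.4 at codon 3.

3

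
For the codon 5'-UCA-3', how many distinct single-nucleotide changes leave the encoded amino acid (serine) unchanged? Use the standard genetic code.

3

Position 1: none → 0 synonymous.
Position 2: none → 0 synonymous.
Position 3: UCU, UCC, UCG → 3 synonymous.
Total: 0 + 0 + 3 = 3.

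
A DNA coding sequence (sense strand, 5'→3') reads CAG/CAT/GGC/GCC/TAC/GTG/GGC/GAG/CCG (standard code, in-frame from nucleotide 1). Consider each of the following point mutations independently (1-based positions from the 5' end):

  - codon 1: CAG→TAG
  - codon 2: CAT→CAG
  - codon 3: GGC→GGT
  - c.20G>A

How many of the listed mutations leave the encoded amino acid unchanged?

Codon 1: CAG (Gln) → TAG (Stop) — nonsense.
Codon 2: CAT (His) → CAG (Gln) — missense.
Codon 3: GGC (Gly) → GGT (Gly) — synonymous.
Codon 7: GGC (Gly) → GAC (Asp) — missense.
Synonymous: 1 of 4.

1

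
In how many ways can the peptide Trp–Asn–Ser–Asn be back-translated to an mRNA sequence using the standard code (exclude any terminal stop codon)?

24

Trp: 1 codon.
Asn: 2 codons.
Ser: 6 codons.
Asn: 2 codons.
1 × 2 × 6 × 2 = 24.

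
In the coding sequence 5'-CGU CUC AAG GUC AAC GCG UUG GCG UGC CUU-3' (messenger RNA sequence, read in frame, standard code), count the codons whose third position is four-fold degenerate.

6

Codon 1 CGU (Arg): third position 4-fold.
Codon 2 CUC (Leu): third position 4-fold.
Codon 3 AAG (Lys): third position 2-fold.
Codon 4 GUC (Val): third position 4-fold.
Codon 5 AAC (Asn): third position 2-fold.
Codon 6 GCG (Ala): third position 4-fold.
Codon 7 UUG (Leu): third position 2-fold.
Codon 8 GCG (Ala): third position 4-fold.
Codon 9 UGC (Cys): third position 2-fold.
Codon 10 CUU (Leu): third position 4-fold.
Four-fold degenerate third positions: 6.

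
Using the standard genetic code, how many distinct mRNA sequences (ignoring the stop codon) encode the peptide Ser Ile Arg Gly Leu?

2592

Ser: 6 codons.
Ile: 3 codons.
Arg: 6 codons.
Gly: 4 codons.
Leu: 6 codons.
6 × 3 × 6 × 4 × 6 = 2592.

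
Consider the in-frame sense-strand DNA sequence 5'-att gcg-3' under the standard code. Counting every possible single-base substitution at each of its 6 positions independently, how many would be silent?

Codon 1 (ATT, Ile): 2 synonymous substitutions.
Codon 2 (GCG, Ala): 3 synonymous substitutions.
Total: 2 + 3 = 5.

5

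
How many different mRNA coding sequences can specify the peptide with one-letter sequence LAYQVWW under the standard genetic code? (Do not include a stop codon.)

Leu: 6 codons.
Ala: 4 codons.
Tyr: 2 codons.
Gln: 2 codons.
Val: 4 codons.
Trp: 1 codon.
Trp: 1 codon.
6 × 4 × 2 × 2 × 4 × 1 × 1 = 384.

384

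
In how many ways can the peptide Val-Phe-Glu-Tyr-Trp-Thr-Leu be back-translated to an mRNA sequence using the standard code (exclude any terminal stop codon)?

Val: 4 codons.
Phe: 2 codons.
Glu: 2 codons.
Tyr: 2 codons.
Trp: 1 codon.
Thr: 4 codons.
Leu: 6 codons.
4 × 2 × 2 × 2 × 1 × 4 × 6 = 768.

768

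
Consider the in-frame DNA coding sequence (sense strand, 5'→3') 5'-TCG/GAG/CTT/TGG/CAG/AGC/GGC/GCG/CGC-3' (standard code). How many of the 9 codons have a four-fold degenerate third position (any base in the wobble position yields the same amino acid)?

Codon 1 TCG (Ser): third position 4-fold.
Codon 2 GAG (Glu): third position 2-fold.
Codon 3 CTT (Leu): third position 4-fold.
Codon 4 TGG (Trp): third position 1-fold.
Codon 5 CAG (Gln): third position 2-fold.
Codon 6 AGC (Ser): third position 2-fold.
Codon 7 GGC (Gly): third position 4-fold.
Codon 8 GCG (Ala): third position 4-fold.
Codon 9 CGC (Arg): third position 4-fold.
Four-fold degenerate third positions: 5.

5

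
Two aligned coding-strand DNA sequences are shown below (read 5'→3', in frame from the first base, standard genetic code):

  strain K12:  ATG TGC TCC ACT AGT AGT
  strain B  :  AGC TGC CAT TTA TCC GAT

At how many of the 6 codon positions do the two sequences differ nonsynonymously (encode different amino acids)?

4

Codon 1: ATG Met / AGC Ser — nonsynonymous.
Codon 2: TGC Cys / TGC Cys — identical.
Codon 3: TCC Ser / CAT His — nonsynonymous.
Codon 4: ACT Thr / TTA Leu — nonsynonymous.
Codon 5: AGT Ser / TCC Ser — synonymous.
Codon 6: AGT Ser / GAT Asp — nonsynonymous.
Nonsynonymous differences: 4.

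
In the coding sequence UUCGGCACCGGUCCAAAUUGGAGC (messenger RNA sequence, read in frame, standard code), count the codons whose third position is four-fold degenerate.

Codon 1 UUC (Phe): third position 2-fold.
Codon 2 GGC (Gly): third position 4-fold.
Codon 3 ACC (Thr): third position 4-fold.
Codon 4 GGU (Gly): third position 4-fold.
Codon 5 CCA (Pro): third position 4-fold.
Codon 6 AAU (Asn): third position 2-fold.
Codon 7 UGG (Trp): third position 1-fold.
Codon 8 AGC (Ser): third position 2-fold.
Four-fold degenerate third positions: 4.

4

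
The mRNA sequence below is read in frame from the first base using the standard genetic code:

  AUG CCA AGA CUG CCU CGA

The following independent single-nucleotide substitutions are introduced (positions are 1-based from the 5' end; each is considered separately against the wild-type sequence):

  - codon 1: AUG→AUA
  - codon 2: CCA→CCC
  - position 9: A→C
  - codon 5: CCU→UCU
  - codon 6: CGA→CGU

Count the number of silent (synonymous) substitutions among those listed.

Codon 1: AUG (Met) → AUA (Ile) — missense.
Codon 2: CCA (Pro) → CCC (Pro) — synonymous.
Codon 3: AGA (Arg) → AGC (Ser) — missense.
Codon 5: CCU (Pro) → UCU (Ser) — missense.
Codon 6: CGA (Arg) → CGU (Arg) — synonymous.
Synonymous: 2 of 5.

2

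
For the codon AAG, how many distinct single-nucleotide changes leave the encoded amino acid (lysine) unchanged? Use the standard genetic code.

Position 1: none → 0 synonymous.
Position 2: none → 0 synonymous.
Position 3: AAA → 1 synonymous.
Total: 0 + 0 + 1 = 1.

1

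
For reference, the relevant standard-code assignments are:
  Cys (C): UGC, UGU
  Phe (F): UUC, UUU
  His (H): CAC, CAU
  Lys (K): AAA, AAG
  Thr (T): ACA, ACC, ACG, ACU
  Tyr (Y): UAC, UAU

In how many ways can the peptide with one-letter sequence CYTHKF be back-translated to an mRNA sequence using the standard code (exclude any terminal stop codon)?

128

Cys: 2 codons.
Tyr: 2 codons.
Thr: 4 codons.
His: 2 codons.
Lys: 2 codons.
Phe: 2 codons.
2 × 2 × 4 × 2 × 2 × 2 = 128.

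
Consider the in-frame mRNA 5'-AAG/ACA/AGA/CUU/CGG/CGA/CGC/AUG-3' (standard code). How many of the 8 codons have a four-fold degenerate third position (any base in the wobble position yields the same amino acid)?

5

Codon 1 AAG (Lys): third position 2-fold.
Codon 2 ACA (Thr): third position 4-fold.
Codon 3 AGA (Arg): third position 2-fold.
Codon 4 CUU (Leu): third position 4-fold.
Codon 5 CGG (Arg): third position 4-fold.
Codon 6 CGA (Arg): third position 4-fold.
Codon 7 CGC (Arg): third position 4-fold.
Codon 8 AUG (Met): third position 1-fold.
Four-fold degenerate third positions: 5.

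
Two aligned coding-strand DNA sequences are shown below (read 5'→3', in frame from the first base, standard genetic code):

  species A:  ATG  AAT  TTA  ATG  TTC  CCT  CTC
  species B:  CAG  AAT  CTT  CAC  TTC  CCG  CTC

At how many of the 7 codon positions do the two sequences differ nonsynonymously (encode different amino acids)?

2

Codon 1: ATG Met / CAG Gln — nonsynonymous.
Codon 2: AAT Asn / AAT Asn — identical.
Codon 3: TTA Leu / CTT Leu — synonymous.
Codon 4: ATG Met / CAC His — nonsynonymous.
Codon 5: TTC Phe / TTC Phe — identical.
Codon 6: CCT Pro / CCG Pro — synonymous.
Codon 7: CTC Leu / CTC Leu — identical.
Nonsynonymous differences: 2.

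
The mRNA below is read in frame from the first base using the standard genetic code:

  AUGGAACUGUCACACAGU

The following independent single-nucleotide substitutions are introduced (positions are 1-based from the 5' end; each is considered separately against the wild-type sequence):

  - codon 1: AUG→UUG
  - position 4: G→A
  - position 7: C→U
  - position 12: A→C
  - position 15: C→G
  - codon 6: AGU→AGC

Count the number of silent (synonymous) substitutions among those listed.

Codon 1: AUG (Met) → UUG (Leu) — missense.
Codon 2: GAA (Glu) → AAA (Lys) — missense.
Codon 3: CUG (Leu) → UUG (Leu) — synonymous.
Codon 4: UCA (Ser) → UCC (Ser) — synonymous.
Codon 5: CAC (His) → CAG (Gln) — missense.
Codon 6: AGU (Ser) → AGC (Ser) — synonymous.
Synonymous: 3 of 6.

3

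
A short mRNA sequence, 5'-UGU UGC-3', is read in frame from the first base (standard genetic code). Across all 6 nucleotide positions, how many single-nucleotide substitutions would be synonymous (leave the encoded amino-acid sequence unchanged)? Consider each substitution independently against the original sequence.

2

Codon 1 (UGU, Cys): 1 synonymous substitution.
Codon 2 (UGC, Cys): 1 synonymous substitution.
Total: 1 + 1 = 2.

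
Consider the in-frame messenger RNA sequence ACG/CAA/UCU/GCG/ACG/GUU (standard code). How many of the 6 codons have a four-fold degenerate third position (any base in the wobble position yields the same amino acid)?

Codon 1 ACG (Thr): third position 4-fold.
Codon 2 CAA (Gln): third position 2-fold.
Codon 3 UCU (Ser): third position 4-fold.
Codon 4 GCG (Ala): third position 4-fold.
Codon 5 ACG (Thr): third position 4-fold.
Codon 6 GUU (Val): third position 4-fold.
Four-fold degenerate third positions: 5.

5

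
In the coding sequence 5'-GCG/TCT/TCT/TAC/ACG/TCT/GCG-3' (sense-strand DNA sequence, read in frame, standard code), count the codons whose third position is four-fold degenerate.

Codon 1 GCG (Ala): third position 4-fold.
Codon 2 TCT (Ser): third position 4-fold.
Codon 3 TCT (Ser): third position 4-fold.
Codon 4 TAC (Tyr): third position 2-fold.
Codon 5 ACG (Thr): third position 4-fold.
Codon 6 TCT (Ser): third position 4-fold.
Codon 7 GCG (Ala): third position 4-fold.
Four-fold degenerate third positions: 6.

6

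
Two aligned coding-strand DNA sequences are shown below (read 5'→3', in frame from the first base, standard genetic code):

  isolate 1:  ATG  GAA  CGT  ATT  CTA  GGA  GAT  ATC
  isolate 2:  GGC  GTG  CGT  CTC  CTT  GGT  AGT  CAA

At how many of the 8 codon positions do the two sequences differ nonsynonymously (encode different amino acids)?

Codon 1: ATG Met / GGC Gly — nonsynonymous.
Codon 2: GAA Glu / GTG Val — nonsynonymous.
Codon 3: CGT Arg / CGT Arg — identical.
Codon 4: ATT Ile / CTC Leu — nonsynonymous.
Codon 5: CTA Leu / CTT Leu — synonymous.
Codon 6: GGA Gly / GGT Gly — synonymous.
Codon 7: GAT Asp / AGT Ser — nonsynonymous.
Codon 8: ATC Ile / CAA Gln — nonsynonymous.
Nonsynonymous differences: 5.

5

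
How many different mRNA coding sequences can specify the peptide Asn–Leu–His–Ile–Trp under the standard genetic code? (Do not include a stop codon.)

72

Asn: 2 codons.
Leu: 6 codons.
His: 2 codons.
Ile: 3 codons.
Trp: 1 codon.
2 × 6 × 2 × 3 × 1 = 72.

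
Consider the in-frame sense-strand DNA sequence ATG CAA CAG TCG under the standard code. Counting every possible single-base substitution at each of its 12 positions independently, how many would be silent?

Codon 1 (ATG, Met): 0 synonymous substitutions.
Codon 2 (CAA, Gln): 1 synonymous substitution.
Codon 3 (CAG, Gln): 1 synonymous substitution.
Codon 4 (TCG, Ser): 3 synonymous substitutions.
Total: 0 + 1 + 1 + 3 = 5.

5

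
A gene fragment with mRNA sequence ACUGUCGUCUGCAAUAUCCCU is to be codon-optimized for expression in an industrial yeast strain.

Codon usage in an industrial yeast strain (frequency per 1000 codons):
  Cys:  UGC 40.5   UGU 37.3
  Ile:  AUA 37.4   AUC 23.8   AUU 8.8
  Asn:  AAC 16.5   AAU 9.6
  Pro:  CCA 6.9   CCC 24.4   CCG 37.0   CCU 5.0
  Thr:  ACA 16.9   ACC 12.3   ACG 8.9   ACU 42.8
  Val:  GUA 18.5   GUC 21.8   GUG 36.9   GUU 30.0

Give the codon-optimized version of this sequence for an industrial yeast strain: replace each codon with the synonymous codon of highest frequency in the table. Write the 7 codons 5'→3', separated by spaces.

Codon 1 (Thr): best is ACU at 42.8.
Codon 2 (Val): best is GUG at 36.9.
Codon 3 (Val): best is GUG at 36.9.
Codon 4 (Cys): best is UGC at 40.5.
Codon 5 (Asn): best is AAC at 16.5.
Codon 6 (Ile): best is AUA at 37.4.
Codon 7 (Pro): best is CCG at 37.0.

ACU GUG GUG UGC AAC AUA CCG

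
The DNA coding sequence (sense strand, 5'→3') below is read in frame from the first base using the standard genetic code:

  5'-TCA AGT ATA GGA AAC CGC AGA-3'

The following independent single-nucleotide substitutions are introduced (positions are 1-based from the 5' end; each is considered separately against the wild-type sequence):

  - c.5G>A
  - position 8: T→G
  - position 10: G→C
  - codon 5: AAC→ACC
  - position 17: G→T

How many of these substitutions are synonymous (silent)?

Codon 2: AGT (Ser) → AAT (Asn) — missense.
Codon 3: ATA (Ile) → AGA (Arg) — missense.
Codon 4: GGA (Gly) → CGA (Arg) — missense.
Codon 5: AAC (Asn) → ACC (Thr) — missense.
Codon 6: CGC (Arg) → CTC (Leu) — missense.
Synonymous: 0 of 5.

0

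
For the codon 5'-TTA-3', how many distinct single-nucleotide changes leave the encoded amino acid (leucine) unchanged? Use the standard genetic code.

Position 1: CTA → 1 synonymous.
Position 2: none → 0 synonymous.
Position 3: TTG → 1 synonymous.
Total: 1 + 0 + 1 = 2.

2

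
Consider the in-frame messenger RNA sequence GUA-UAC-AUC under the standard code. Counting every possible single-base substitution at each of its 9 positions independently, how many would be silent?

Codon 1 (GUA, Val): 3 synonymous substitutions.
Codon 2 (UAC, Tyr): 1 synonymous substitution.
Codon 3 (AUC, Ile): 2 synonymous substitutions.
Total: 3 + 1 + 2 = 6.

6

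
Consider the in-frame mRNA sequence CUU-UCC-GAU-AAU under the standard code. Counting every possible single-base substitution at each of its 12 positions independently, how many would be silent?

Codon 1 (CUU, Leu): 3 synonymous substitutions.
Codon 2 (UCC, Ser): 3 synonymous substitutions.
Codon 3 (GAU, Asp): 1 synonymous substitution.
Codon 4 (AAU, Asn): 1 synonymous substitution.
Total: 3 + 3 + 1 + 1 = 8.

8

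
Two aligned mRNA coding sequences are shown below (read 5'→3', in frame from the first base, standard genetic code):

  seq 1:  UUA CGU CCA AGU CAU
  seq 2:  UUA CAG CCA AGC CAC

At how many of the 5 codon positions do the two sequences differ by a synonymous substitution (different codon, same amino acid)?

2

Codon 1: UUA Leu / UUA Leu — identical.
Codon 2: CGU Arg / CAG Gln — nonsynonymous.
Codon 3: CCA Pro / CCA Pro — identical.
Codon 4: AGU Ser / AGC Ser — synonymous.
Codon 5: CAU His / CAC His — synonymous.
Synonymous differences: 2.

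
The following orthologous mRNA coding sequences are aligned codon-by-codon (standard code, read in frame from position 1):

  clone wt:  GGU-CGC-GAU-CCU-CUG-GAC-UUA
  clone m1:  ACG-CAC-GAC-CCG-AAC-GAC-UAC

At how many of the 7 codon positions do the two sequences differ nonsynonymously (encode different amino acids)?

Codon 1: GGU Gly / ACG Thr — nonsynonymous.
Codon 2: CGC Arg / CAC His — nonsynonymous.
Codon 3: GAU Asp / GAC Asp — synonymous.
Codon 4: CCU Pro / CCG Pro — synonymous.
Codon 5: CUG Leu / AAC Asn — nonsynonymous.
Codon 6: GAC Asp / GAC Asp — identical.
Codon 7: UUA Leu / UAC Tyr — nonsynonymous.
Nonsynonymous differences: 4.

4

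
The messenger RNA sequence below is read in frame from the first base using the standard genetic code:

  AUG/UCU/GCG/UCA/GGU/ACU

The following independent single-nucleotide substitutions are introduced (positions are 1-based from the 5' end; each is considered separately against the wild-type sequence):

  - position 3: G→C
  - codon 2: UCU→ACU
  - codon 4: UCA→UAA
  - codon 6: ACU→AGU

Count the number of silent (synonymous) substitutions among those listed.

Codon 1: AUG (Met) → AUC (Ile) — missense.
Codon 2: UCU (Ser) → ACU (Thr) — missense.
Codon 4: UCA (Ser) → UAA (Stop) — nonsense.
Codon 6: ACU (Thr) → AGU (Ser) — missense.
Synonymous: 0 of 4.

0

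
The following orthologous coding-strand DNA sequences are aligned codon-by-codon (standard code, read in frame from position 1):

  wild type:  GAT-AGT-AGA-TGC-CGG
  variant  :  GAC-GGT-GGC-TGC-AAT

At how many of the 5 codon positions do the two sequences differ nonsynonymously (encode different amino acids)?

Codon 1: GAT Asp / GAC Asp — synonymous.
Codon 2: AGT Ser / GGT Gly — nonsynonymous.
Codon 3: AGA Arg / GGC Gly — nonsynonymous.
Codon 4: TGC Cys / TGC Cys — identical.
Codon 5: CGG Arg / AAT Asn — nonsynonymous.
Nonsynonymous differences: 3.

3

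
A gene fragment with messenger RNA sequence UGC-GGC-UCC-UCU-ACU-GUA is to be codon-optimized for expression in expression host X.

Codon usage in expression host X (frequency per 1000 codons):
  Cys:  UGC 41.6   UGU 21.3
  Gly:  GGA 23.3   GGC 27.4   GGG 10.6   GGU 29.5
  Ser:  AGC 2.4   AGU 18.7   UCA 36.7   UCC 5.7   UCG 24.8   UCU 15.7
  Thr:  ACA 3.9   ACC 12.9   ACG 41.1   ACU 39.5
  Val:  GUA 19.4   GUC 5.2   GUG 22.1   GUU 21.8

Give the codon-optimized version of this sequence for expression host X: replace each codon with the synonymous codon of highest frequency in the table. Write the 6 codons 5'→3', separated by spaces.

UGC GGU UCA UCA ACG GUG

Codon 1 (Cys): best is UGC at 41.6.
Codon 2 (Gly): best is GGU at 29.5.
Codon 3 (Ser): best is UCA at 36.7.
Codon 4 (Ser): best is UCA at 36.7.
Codon 5 (Thr): best is ACG at 41.1.
Codon 6 (Val): best is GUG at 22.1.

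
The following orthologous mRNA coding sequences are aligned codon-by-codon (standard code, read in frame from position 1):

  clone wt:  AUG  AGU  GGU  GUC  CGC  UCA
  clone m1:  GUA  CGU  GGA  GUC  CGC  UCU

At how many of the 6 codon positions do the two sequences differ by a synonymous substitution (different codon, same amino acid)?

2

Codon 1: AUG Met / GUA Val — nonsynonymous.
Codon 2: AGU Ser / CGU Arg — nonsynonymous.
Codon 3: GGU Gly / GGA Gly — synonymous.
Codon 4: GUC Val / GUC Val — identical.
Codon 5: CGC Arg / CGC Arg — identical.
Codon 6: UCA Ser / UCU Ser — synonymous.
Synonymous differences: 2.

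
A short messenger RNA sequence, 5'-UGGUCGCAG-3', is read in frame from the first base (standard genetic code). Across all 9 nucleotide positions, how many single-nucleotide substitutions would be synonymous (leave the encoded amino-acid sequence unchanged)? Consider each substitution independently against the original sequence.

4

Codon 1 (UGG, Trp): 0 synonymous substitutions.
Codon 2 (UCG, Ser): 3 synonymous substitutions.
Codon 3 (CAG, Gln): 1 synonymous substitution.
Total: 0 + 3 + 1 = 4.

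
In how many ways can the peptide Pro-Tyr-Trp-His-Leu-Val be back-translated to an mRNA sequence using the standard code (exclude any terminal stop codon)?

384

Pro: 4 codons.
Tyr: 2 codons.
Trp: 1 codon.
His: 2 codons.
Leu: 6 codons.
Val: 4 codons.
4 × 2 × 1 × 2 × 6 × 4 = 384.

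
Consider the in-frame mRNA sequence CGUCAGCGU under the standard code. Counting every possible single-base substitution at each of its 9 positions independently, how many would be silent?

Codon 1 (CGU, Arg): 3 synonymous substitutions.
Codon 2 (CAG, Gln): 1 synonymous substitution.
Codon 3 (CGU, Arg): 3 synonymous substitutions.
Total: 3 + 1 + 3 = 7.

7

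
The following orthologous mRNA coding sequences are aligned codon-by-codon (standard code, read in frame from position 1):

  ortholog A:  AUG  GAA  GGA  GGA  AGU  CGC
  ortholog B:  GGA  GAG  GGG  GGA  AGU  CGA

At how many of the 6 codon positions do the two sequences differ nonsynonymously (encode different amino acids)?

1

Codon 1: AUG Met / GGA Gly — nonsynonymous.
Codon 2: GAA Glu / GAG Glu — synonymous.
Codon 3: GGA Gly / GGG Gly — synonymous.
Codon 4: GGA Gly / GGA Gly — identical.
Codon 5: AGU Ser / AGU Ser — identical.
Codon 6: CGC Arg / CGA Arg — synonymous.
Nonsynonymous differences: 1.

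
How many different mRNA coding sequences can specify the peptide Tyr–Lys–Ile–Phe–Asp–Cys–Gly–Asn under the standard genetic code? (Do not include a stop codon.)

768

Tyr: 2 codons.
Lys: 2 codons.
Ile: 3 codons.
Phe: 2 codons.
Asp: 2 codons.
Cys: 2 codons.
Gly: 4 codons.
Asn: 2 codons.
2 × 2 × 3 × 2 × 2 × 2 × 4 × 2 = 768.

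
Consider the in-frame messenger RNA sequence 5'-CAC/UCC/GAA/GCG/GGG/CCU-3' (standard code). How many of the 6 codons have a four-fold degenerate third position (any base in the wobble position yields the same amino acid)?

Codon 1 CAC (His): third position 2-fold.
Codon 2 UCC (Ser): third position 4-fold.
Codon 3 GAA (Glu): third position 2-fold.
Codon 4 GCG (Ala): third position 4-fold.
Codon 5 GGG (Gly): third position 4-fold.
Codon 6 CCU (Pro): third position 4-fold.
Four-fold degenerate third positions: 4.

4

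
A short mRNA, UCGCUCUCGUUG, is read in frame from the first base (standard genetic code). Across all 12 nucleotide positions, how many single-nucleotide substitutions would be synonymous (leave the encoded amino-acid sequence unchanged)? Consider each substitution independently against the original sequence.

Codon 1 (UCG, Ser): 3 synonymous substitutions.
Codon 2 (CUC, Leu): 3 synonymous substitutions.
Codon 3 (UCG, Ser): 3 synonymous substitutions.
Codon 4 (UUG, Leu): 2 synonymous substitutions.
Total: 3 + 3 + 3 + 2 = 11.

11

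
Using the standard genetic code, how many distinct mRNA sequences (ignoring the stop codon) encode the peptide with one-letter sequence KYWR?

Lys: 2 codons.
Tyr: 2 codons.
Trp: 1 codon.
Arg: 6 codons.
2 × 2 × 1 × 6 = 24.

24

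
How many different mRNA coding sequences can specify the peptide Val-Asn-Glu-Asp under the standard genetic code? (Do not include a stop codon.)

Val: 4 codons.
Asn: 2 codons.
Glu: 2 codons.
Asp: 2 codons.
4 × 2 × 2 × 2 = 32.

32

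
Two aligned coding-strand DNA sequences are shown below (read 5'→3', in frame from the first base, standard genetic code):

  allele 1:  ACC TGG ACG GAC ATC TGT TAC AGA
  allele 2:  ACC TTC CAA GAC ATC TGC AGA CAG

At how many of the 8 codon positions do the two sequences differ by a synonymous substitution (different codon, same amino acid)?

1

Codon 1: ACC Thr / ACC Thr — identical.
Codon 2: TGG Trp / TTC Phe — nonsynonymous.
Codon 3: ACG Thr / CAA Gln — nonsynonymous.
Codon 4: GAC Asp / GAC Asp — identical.
Codon 5: ATC Ile / ATC Ile — identical.
Codon 6: TGT Cys / TGC Cys — synonymous.
Codon 7: TAC Tyr / AGA Arg — nonsynonymous.
Codon 8: AGA Arg / CAG Gln — nonsynonymous.
Synonymous differences: 1.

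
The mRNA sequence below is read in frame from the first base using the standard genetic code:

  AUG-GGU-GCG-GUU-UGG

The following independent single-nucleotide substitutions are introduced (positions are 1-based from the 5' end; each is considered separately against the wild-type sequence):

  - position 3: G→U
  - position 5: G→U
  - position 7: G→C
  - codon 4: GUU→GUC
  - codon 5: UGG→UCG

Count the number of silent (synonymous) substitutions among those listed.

Codon 1: AUG (Met) → AUU (Ile) — missense.
Codon 2: GGU (Gly) → GUU (Val) — missense.
Codon 3: GCG (Ala) → CCG (Pro) — missense.
Codon 4: GUU (Val) → GUC (Val) — synonymous.
Codon 5: UGG (Trp) → UCG (Ser) — missense.
Synonymous: 1 of 5.

1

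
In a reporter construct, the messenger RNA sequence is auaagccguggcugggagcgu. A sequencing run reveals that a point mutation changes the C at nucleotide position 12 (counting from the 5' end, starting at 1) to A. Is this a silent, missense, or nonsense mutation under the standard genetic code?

Position 12 falls in codon 4: GGC → Gly.
After the substitution the codon is GGA → Gly.
Both encode Gly, so the change is synonymous.

silent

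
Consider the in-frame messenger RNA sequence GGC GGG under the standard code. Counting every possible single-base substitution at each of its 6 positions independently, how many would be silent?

6

Codon 1 (GGC, Gly): 3 synonymous substitutions.
Codon 2 (GGG, Gly): 3 synonymous substitutions.
Total: 3 + 3 = 6.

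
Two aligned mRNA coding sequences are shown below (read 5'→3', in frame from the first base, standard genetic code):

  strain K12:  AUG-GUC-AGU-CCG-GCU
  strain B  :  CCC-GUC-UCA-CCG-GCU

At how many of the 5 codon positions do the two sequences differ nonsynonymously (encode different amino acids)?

Codon 1: AUG Met / CCC Pro — nonsynonymous.
Codon 2: GUC Val / GUC Val — identical.
Codon 3: AGU Ser / UCA Ser — synonymous.
Codon 4: CCG Pro / CCG Pro — identical.
Codon 5: GCU Ala / GCU Ala — identical.
Nonsynonymous differences: 1.

1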